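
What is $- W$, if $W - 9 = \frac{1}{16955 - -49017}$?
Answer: $- \frac{593749}{65972} \approx -9.0$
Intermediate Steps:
$W = \frac{593749}{65972}$ ($W = 9 + \frac{1}{16955 - -49017} = 9 + \frac{1}{16955 + 49017} = 9 + \frac{1}{65972} = \frac{593749}{65972} \approx 9.0$)
$- W = \left(-1\right) \frac{593749}{65972} = - \frac{593749}{65972}$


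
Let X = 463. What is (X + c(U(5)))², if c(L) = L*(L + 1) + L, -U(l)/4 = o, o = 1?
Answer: 221841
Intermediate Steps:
U(l) = -4 (U(l) = -4*1 = -4)
c(L) = L + L*(1 + L) (c(L) = L*(1 + L) + L = L + L*(1 + L))
(X + c(U(5)))² = (463 - 4*(2 - 4))² = (463 - 4*(-2))² = (463 + 8)² = 471² = 221841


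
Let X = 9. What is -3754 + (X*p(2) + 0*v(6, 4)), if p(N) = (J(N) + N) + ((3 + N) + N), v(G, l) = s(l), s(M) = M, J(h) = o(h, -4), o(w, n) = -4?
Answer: -3709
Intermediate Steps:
J(h) = -4
v(G, l) = l
p(N) = -1 + 3*N (p(N) = (-4 + N) + ((3 + N) + N) = (-4 + N) + (3 + 2*N) = -1 + 3*N)
-3754 + (X*p(2) + 0*v(6, 4)) = -3754 + (9*(-1 + 3*2) + 0*4) = -3754 + (9*(-1 + 6) + 0) = -3754 + (9*5 + 0) = -3754 + (45 + 0) = -3754 + 45 = -3709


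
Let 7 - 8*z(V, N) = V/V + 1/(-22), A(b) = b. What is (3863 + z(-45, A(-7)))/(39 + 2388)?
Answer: 680021/427152 ≈ 1.5920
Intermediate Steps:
z(V, N) = 133/176 (z(V, N) = 7/8 - (V/V + 1/(-22))/8 = 7/8 - (1 + 1*(-1/22))/8 = 7/8 - (1 - 1/22)/8 = 7/8 - ⅛*21/22 = 7/8 - 21/176 = 133/176)
(3863 + z(-45, A(-7)))/(39 + 2388) = (3863 + 133/176)/(39 + 2388) = (680021/176)/2427 = (680021/176)*(1/2427) = 680021/427152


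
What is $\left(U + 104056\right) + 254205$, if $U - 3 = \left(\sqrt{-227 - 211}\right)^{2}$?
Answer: $357826$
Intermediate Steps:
$U = -435$ ($U = 3 + \left(\sqrt{-227 - 211}\right)^{2} = 3 + \left(\sqrt{-438}\right)^{2} = 3 + \left(i \sqrt{438}\right)^{2} = 3 - 438 = -435$)
$\left(U + 104056\right) + 254205 = \left(-435 + 104056\right) + 254205 = 103621 + 254205 = 357826$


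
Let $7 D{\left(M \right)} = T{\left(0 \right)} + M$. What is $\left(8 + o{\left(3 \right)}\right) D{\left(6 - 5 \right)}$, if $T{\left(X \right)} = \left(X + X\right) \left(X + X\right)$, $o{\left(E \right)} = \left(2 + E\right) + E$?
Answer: $\frac{16}{7} \approx 2.2857$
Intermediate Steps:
$o{\left(E \right)} = 2 + 2 E$
$T{\left(X \right)} = 4 X^{2}$ ($T{\left(X \right)} = 2 X 2 X = 4 X^{2}$)
$D{\left(M \right)} = \frac{M}{7}$ ($D{\left(M \right)} = \frac{4 \cdot 0^{2} + M}{7} = \frac{4 \cdot 0 + M}{7} = \frac{0 + M}{7} = \frac{M}{7}$)
$\left(8 + o{\left(3 \right)}\right) D{\left(6 - 5 \right)} = \left(8 + \left(2 + 2 \cdot 3\right)\right) \frac{6 - 5}{7} = \left(8 + \left(2 + 6\right)\right) \frac{1}{7} \cdot 1 = \left(8 + 8\right) \frac{1}{7} = 16 \cdot \frac{1}{7} = \frac{16}{7}$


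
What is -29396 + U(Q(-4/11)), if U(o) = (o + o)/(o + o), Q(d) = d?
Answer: -29395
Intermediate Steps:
U(o) = 1 (U(o) = (2*o)/((2*o)) = (2*o)*(1/(2*o)) = 1)
-29396 + U(Q(-4/11)) = -29396 + 1 = -29395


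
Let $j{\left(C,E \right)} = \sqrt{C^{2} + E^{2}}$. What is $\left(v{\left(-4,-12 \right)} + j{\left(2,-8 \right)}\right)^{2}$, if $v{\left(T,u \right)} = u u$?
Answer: $20804 + 576 \sqrt{17} \approx 23179.0$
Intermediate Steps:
$v{\left(T,u \right)} = u^{2}$
$\left(v{\left(-4,-12 \right)} + j{\left(2,-8 \right)}\right)^{2} = \left(\left(-12\right)^{2} + \sqrt{2^{2} + \left(-8\right)^{2}}\right)^{2} = \left(144 + \sqrt{4 + 64}\right)^{2} = \left(144 + \sqrt{68}\right)^{2} = \left(144 + 2 \sqrt{17}\right)^{2}$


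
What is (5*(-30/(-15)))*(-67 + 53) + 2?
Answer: -138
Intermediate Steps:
(5*(-30/(-15)))*(-67 + 53) + 2 = (5*(-30*(-1/15)))*(-14) + 2 = (5*2)*(-14) + 2 = 10*(-14) + 2 = -140 + 2 = -138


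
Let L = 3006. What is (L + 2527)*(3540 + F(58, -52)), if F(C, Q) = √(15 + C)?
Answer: 19586820 + 5533*√73 ≈ 1.9634e+7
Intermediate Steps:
(L + 2527)*(3540 + F(58, -52)) = (3006 + 2527)*(3540 + √(15 + 58)) = 5533*(3540 + √73) = 19586820 + 5533*√73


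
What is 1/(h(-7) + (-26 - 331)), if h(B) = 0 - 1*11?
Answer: -1/368 ≈ -0.0027174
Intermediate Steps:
h(B) = -11 (h(B) = 0 - 11 = -11)
1/(h(-7) + (-26 - 331)) = 1/(-11 + (-26 - 331)) = 1/(-11 - 357) = 1/(-368) = -1/368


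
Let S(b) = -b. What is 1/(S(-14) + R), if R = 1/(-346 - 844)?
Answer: 1190/16659 ≈ 0.071433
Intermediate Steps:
R = -1/1190 (R = 1/(-1190) = -1/1190 ≈ -0.00084034)
1/(S(-14) + R) = 1/(-1*(-14) - 1/1190) = 1/(14 - 1/1190) = 1/(16659/1190) = 1190/16659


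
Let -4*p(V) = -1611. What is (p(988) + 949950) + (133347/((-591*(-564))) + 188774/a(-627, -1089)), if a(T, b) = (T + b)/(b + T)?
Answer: 31641534847/27777 ≈ 1.1391e+6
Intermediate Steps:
p(V) = 1611/4 (p(V) = -¼*(-1611) = 1611/4)
a(T, b) = 1 (a(T, b) = (T + b)/(T + b) = 1)
(p(988) + 949950) + (133347/((-591*(-564))) + 188774/a(-627, -1089)) = (1611/4 + 949950) + (133347/((-591*(-564))) + 188774/1) = 3801411/4 + (133347/333324 + 188774*1) = 3801411/4 + (133347*(1/333324) + 188774) = 3801411/4 + (44449/111108 + 188774) = 3801411/4 + 20974346041/111108 = 31641534847/27777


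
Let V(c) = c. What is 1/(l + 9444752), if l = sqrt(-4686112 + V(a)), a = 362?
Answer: 4722376/44601672513627 - 5*I*sqrt(187430)/89203345027254 ≈ 1.0588e-7 - 2.4267e-11*I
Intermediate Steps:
l = 5*I*sqrt(187430) (l = sqrt(-4686112 + 362) = sqrt(-4685750) = 5*I*sqrt(187430) ≈ 2164.7*I)
1/(l + 9444752) = 1/(5*I*sqrt(187430) + 9444752) = 1/(9444752 + 5*I*sqrt(187430))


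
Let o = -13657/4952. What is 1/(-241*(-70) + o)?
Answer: 4952/83526583 ≈ 5.9287e-5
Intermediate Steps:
o = -13657/4952 (o = -13657*1/4952 = -13657/4952 ≈ -2.7579)
1/(-241*(-70) + o) = 1/(-241*(-70) - 13657/4952) = 1/(16870 - 13657/4952) = 1/(83526583/4952) = 4952/83526583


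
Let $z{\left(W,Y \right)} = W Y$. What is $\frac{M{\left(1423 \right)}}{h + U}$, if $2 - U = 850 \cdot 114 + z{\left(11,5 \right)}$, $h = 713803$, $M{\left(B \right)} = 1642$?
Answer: $\frac{821}{308425} \approx 0.0026619$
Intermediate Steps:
$U = -96953$ ($U = 2 - \left(850 \cdot 114 + 11 \cdot 5\right) = 2 - \left(96900 + 55\right) = 2 - 96955 = -96953$)
$\frac{M{\left(1423 \right)}}{h + U} = \frac{1642}{713803 - 96953} = \frac{1642}{616850} = 1642 \cdot \frac{1}{616850} = \frac{821}{308425}$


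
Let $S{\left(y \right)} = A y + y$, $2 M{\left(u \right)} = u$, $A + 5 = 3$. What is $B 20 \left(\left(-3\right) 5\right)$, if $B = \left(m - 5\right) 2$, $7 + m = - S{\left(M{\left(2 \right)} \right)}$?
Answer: $6600$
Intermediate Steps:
$A = -2$ ($A = -5 + 3 = -2$)
$M{\left(u \right)} = \frac{u}{2}$
$S{\left(y \right)} = - y$ ($S{\left(y \right)} = - 2 y + y = - y$)
$m = -6$ ($m = -7 - - \frac{2}{2} = -7 - \left(-1\right) 1 = -7 - -1 = -7 + 1 = -6$)
$B = -22$ ($B = \left(-6 - 5\right) 2 = \left(-11\right) 2 = -22$)
$B 20 \left(\left(-3\right) 5\right) = \left(-22\right) 20 \left(\left(-3\right) 5\right) = \left(-440\right) \left(-15\right) = 6600$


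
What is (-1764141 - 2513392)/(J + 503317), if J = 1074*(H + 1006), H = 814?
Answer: -4277533/2457997 ≈ -1.7403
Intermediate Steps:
J = 1954680 (J = 1074*(814 + 1006) = 1074*1820 = 1954680)
(-1764141 - 2513392)/(J + 503317) = (-1764141 - 2513392)/(1954680 + 503317) = -4277533/2457997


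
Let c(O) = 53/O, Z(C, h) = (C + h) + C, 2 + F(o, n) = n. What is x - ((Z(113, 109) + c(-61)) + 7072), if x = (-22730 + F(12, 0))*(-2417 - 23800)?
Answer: 36353403710/61 ≈ 5.9596e+8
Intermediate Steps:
F(o, n) = -2 + n
x = 595964844 (x = (-22730 + (-2 + 0))*(-2417 - 23800) = (-22730 - 2)*(-26217) = -22732*(-26217) = 595964844)
Z(C, h) = h + 2*C
x - ((Z(113, 109) + c(-61)) + 7072) = 595964844 - (((109 + 2*113) + 53/(-61)) + 7072) = 595964844 - (((109 + 226) + 53*(-1/61)) + 7072) = 595964844 - ((335 - 53/61) + 7072) = 595964844 - (20382/61 + 7072) = 595964844 - 1*451774/61 = 595964844 - 451774/61 = 36353403710/61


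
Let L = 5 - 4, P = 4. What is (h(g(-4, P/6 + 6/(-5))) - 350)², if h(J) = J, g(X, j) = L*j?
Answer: 27646564/225 ≈ 1.2287e+5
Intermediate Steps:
L = 1
g(X, j) = j (g(X, j) = 1*j = j)
(h(g(-4, P/6 + 6/(-5))) - 350)² = ((4/6 + 6/(-5)) - 350)² = ((4*(⅙) + 6*(-⅕)) - 350)² = ((⅔ - 6/5) - 350)² = (-8/15 - 350)² = (-5258/15)² = 27646564/225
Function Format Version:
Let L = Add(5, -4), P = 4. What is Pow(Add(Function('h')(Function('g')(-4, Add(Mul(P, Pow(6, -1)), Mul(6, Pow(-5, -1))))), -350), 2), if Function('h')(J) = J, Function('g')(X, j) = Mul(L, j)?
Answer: Rational(27646564, 225) ≈ 1.2287e+5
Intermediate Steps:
L = 1
Function('g')(X, j) = j (Function('g')(X, j) = Mul(1, j) = j)
Pow(Add(Function('h')(Function('g')(-4, Add(Mul(P, Pow(6, -1)), Mul(6, Pow(-5, -1))))), -350), 2) = Pow(Add(Add(Mul(4, Pow(6, -1)), Mul(6, Pow(-5, -1))), -350), 2) = Pow(Add(Add(Mul(4, Rational(1, 6)), Mul(6, Rational(-1, 5))), -350), 2) = Pow(Add(Add(Rational(2, 3), Rational(-6, 5)), -350), 2) = Pow(Add(Rational(-8, 15), -350), 2) = Pow(Rational(-5258, 15), 2) = Rational(27646564, 225)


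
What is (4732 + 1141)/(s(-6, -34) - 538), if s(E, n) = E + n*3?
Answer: -5873/646 ≈ -9.0913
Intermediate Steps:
s(E, n) = E + 3*n
(4732 + 1141)/(s(-6, -34) - 538) = (4732 + 1141)/((-6 + 3*(-34)) - 538) = 5873/((-6 - 102) - 538) = 5873/(-108 - 538) = 5873/(-646) = 5873*(-1/646) = -5873/646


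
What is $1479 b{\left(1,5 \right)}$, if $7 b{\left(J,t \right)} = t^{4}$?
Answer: $\frac{924375}{7} \approx 1.3205 \cdot 10^{5}$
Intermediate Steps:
$b{\left(J,t \right)} = \frac{t^{4}}{7}$
$1479 b{\left(1,5 \right)} = 1479 \frac{5^{4}}{7} = 1479 \cdot \frac{1}{7} \cdot 625 = 1479 \cdot \frac{625}{7} = \frac{924375}{7}$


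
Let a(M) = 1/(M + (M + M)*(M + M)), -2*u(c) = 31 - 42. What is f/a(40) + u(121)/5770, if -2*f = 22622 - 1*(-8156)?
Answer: -1143673546389/11540 ≈ -9.9105e+7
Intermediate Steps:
f = -15389 (f = -(22622 - 1*(-8156))/2 = -(22622 + 8156)/2 = -½*30778 = -15389)
u(c) = 11/2 (u(c) = -(31 - 42)/2 = -½*(-11) = 11/2)
a(M) = 1/(M + 4*M²) (a(M) = 1/(M + (2*M)*(2*M)) = 1/(M + 4*M²))
f/a(40) + u(121)/5770 = -15389/(1/(40*(1 + 4*40))) + (11/2)/5770 = -15389/(1/(40*(1 + 160))) + (11/2)*(1/5770) = -15389/((1/40)/161) + 11/11540 = -15389/((1/40)*(1/161)) + 11/11540 = -15389/1/6440 + 11/11540 = -15389*6440 + 11/11540 = -99105160 + 11/11540 = -1143673546389/11540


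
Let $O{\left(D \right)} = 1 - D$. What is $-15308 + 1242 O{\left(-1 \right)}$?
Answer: $-12824$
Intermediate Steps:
$-15308 + 1242 O{\left(-1 \right)} = -15308 + 1242 \left(1 - -1\right) = -15308 + 1242 \left(1 + 1\right) = -15308 + 1242 \cdot 2 = -15308 + 2484 = -12824$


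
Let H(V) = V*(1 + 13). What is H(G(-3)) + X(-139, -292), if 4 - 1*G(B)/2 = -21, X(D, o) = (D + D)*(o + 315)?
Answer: -5694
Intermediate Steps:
X(D, o) = 2*D*(315 + o) (X(D, o) = (2*D)*(315 + o) = 2*D*(315 + o))
G(B) = 50 (G(B) = 8 - 2*(-21) = 8 + 42 = 50)
H(V) = 14*V (H(V) = V*14 = 14*V)
H(G(-3)) + X(-139, -292) = 14*50 + 2*(-139)*(315 - 292) = 700 + 2*(-139)*23 = 700 - 6394 = -5694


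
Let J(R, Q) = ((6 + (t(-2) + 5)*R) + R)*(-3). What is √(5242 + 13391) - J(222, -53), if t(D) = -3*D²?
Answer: -3978 + √18633 ≈ -3841.5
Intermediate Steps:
J(R, Q) = -18 + 18*R (J(R, Q) = ((6 + (-3*(-2)² + 5)*R) + R)*(-3) = ((6 + (-3*4 + 5)*R) + R)*(-3) = ((6 + (-12 + 5)*R) + R)*(-3) = ((6 - 7*R) + R)*(-3) = (6 - 6*R)*(-3) = -18 + 18*R)
√(5242 + 13391) - J(222, -53) = √(5242 + 13391) - (-18 + 18*222) = √18633 - (-18 + 3996) = √18633 - 1*3978 = √18633 - 3978 = -3978 + √18633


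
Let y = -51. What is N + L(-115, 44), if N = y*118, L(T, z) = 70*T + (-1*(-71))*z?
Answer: -10944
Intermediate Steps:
L(T, z) = 70*T + 71*z
N = -6018 (N = -51*118 = -6018)
N + L(-115, 44) = -6018 + (70*(-115) + 71*44) = -6018 + (-8050 + 3124) = -6018 - 4926 = -10944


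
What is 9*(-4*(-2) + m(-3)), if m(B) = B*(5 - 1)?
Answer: -36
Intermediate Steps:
m(B) = 4*B (m(B) = B*4 = 4*B)
9*(-4*(-2) + m(-3)) = 9*(-4*(-2) + 4*(-3)) = 9*(8 - 12) = 9*(-4) = -36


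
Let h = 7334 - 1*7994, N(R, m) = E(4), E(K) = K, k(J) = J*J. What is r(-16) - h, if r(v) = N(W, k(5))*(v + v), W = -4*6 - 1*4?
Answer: 532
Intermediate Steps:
k(J) = J**2
W = -28 (W = -24 - 4 = -28)
N(R, m) = 4
r(v) = 8*v (r(v) = 4*(v + v) = 4*(2*v) = 8*v)
h = -660 (h = 7334 - 7994 = -660)
r(-16) - h = 8*(-16) - 1*(-660) = -128 + 660 = 532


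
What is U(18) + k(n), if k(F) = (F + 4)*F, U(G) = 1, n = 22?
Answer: 573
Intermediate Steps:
k(F) = F*(4 + F) (k(F) = (4 + F)*F = F*(4 + F))
U(18) + k(n) = 1 + 22*(4 + 22) = 1 + 22*26 = 1 + 572 = 573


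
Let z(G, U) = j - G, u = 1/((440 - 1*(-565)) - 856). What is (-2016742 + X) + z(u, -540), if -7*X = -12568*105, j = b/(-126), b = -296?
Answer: -17161497925/9387 ≈ -1.8282e+6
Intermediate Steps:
j = 148/63 (j = -296/(-126) = -296*(-1/126) = 148/63 ≈ 2.3492)
u = 1/149 (u = 1/((440 + 565) - 856) = 1/(1005 - 856) = 1/149 ≈ 0.0067114)
z(G, U) = 148/63 - G
X = 188520 (X = -(-12568)*105/7 = -⅐*(-1319640) = 188520)
(-2016742 + X) + z(u, -540) = (-2016742 + 188520) + (148/63 - 1*1/149) = -1828222 + (148/63 - 1/149) = -1828222 + 21989/9387 = -17161497925/9387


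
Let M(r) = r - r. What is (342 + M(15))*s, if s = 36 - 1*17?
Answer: 6498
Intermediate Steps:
M(r) = 0
s = 19 (s = 36 - 17 = 19)
(342 + M(15))*s = (342 + 0)*19 = 342*19 = 6498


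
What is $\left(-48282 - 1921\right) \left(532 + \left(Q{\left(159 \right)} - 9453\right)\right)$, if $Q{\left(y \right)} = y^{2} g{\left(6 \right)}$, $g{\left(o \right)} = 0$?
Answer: $447860963$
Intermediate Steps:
$Q{\left(y \right)} = 0$ ($Q{\left(y \right)} = y^{2} \cdot 0 = 0$)
$\left(-48282 - 1921\right) \left(532 + \left(Q{\left(159 \right)} - 9453\right)\right) = \left(-48282 - 1921\right) \left(532 + \left(0 - 9453\right)\right) = - 50203 \left(532 + \left(0 - 9453\right)\right) = - 50203 \left(532 - 9453\right) = \left(-50203\right) \left(-8921\right) = 447860963$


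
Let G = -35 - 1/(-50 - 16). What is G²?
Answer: 5331481/4356 ≈ 1223.9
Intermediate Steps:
G = -2309/66 (G = -35 - 1/(-66) = -35 - 1*(-1/66) = -35 + 1/66 = -2309/66 ≈ -34.985)
G² = (-2309/66)² = 5331481/4356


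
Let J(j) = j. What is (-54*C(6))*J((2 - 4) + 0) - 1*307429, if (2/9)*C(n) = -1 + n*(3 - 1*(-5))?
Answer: -284587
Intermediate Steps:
C(n) = -9/2 + 36*n (C(n) = 9*(-1 + n*(3 - 1*(-5)))/2 = 9*(-1 + n*(3 + 5))/2 = 9*(-1 + n*8)/2 = 9*(-1 + 8*n)/2 = -9/2 + 36*n)
(-54*C(6))*J((2 - 4) + 0) - 1*307429 = (-54*(-9/2 + 36*6))*((2 - 4) + 0) - 1*307429 = (-54*(-9/2 + 216))*(-2 + 0) - 307429 = -54*423/2*(-2) - 307429 = -11421*(-2) - 307429 = 22842 - 307429 = -284587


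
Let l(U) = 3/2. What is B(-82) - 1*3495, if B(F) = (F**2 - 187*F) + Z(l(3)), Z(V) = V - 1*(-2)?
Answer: 37133/2 ≈ 18567.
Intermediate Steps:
l(U) = 3/2 (l(U) = 3*(1/2) = 3/2)
Z(V) = 2 + V (Z(V) = V + 2 = 2 + V)
B(F) = 7/2 + F**2 - 187*F (B(F) = (F**2 - 187*F) + (2 + 3/2) = (F**2 - 187*F) + 7/2 = 7/2 + F**2 - 187*F)
B(-82) - 1*3495 = (7/2 + (-82)**2 - 187*(-82)) - 1*3495 = (7/2 + 6724 + 15334) - 3495 = 44123/2 - 3495 = 37133/2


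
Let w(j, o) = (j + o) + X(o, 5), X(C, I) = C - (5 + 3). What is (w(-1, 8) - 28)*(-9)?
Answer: 189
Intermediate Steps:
X(C, I) = -8 + C (X(C, I) = C - 1*8 = C - 8 = -8 + C)
w(j, o) = -8 + j + 2*o (w(j, o) = (j + o) + (-8 + o) = -8 + j + 2*o)
(w(-1, 8) - 28)*(-9) = ((-8 - 1 + 2*8) - 28)*(-9) = ((-8 - 1 + 16) - 28)*(-9) = (7 - 28)*(-9) = -21*(-9) = 189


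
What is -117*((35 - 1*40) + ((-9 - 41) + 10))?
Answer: 5265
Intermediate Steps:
-117*((35 - 1*40) + ((-9 - 41) + 10)) = -117*((35 - 40) + (-50 + 10)) = -117*(-5 - 40) = -117*(-45) = 5265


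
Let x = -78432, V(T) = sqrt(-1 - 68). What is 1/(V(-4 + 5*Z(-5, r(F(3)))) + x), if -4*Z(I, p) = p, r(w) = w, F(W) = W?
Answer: -26144/2050526231 - I*sqrt(69)/6151578693 ≈ -1.275e-5 - 1.3503e-9*I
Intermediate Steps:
Z(I, p) = -p/4
V(T) = I*sqrt(69) (V(T) = sqrt(-69) = I*sqrt(69))
1/(V(-4 + 5*Z(-5, r(F(3)))) + x) = 1/(I*sqrt(69) - 78432) = 1/(-78432 + I*sqrt(69))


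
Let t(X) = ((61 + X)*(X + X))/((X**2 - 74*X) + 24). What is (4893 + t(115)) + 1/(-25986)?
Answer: 603613379563/123147654 ≈ 4901.5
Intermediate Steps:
t(X) = 2*X*(61 + X)/(24 + X**2 - 74*X) (t(X) = ((61 + X)*(2*X))/(24 + X**2 - 74*X) = (2*X*(61 + X))/(24 + X**2 - 74*X) = 2*X*(61 + X)/(24 + X**2 - 74*X))
(4893 + t(115)) + 1/(-25986) = (4893 + 2*115*(61 + 115)/(24 + 115**2 - 74*115)) + 1/(-25986) = (4893 + 2*115*176/(24 + 13225 - 8510)) - 1/25986 = (4893 + 2*115*176/4739) - 1/25986 = (4893 + 2*115*(1/4739)*176) - 1/25986 = (4893 + 40480/4739) - 1/25986 = 23228407/4739 - 1/25986 = 603613379563/123147654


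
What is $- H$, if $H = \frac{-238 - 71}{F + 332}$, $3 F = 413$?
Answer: $\frac{927}{1409} \approx 0.65791$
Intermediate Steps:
$F = \frac{413}{3}$ ($F = \frac{1}{3} \cdot 413 = \frac{413}{3} \approx 137.67$)
$H = - \frac{927}{1409}$ ($H = \frac{-238 - 71}{\frac{413}{3} + 332} = - \frac{309}{\frac{1409}{3}} = \left(-309\right) \frac{3}{1409} = - \frac{927}{1409} \approx -0.65791$)
$- H = \left(-1\right) \left(- \frac{927}{1409}\right) = \frac{927}{1409}$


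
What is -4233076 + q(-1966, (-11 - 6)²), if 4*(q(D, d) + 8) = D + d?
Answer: -16934013/4 ≈ -4.2335e+6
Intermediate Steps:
q(D, d) = -8 + D/4 + d/4 (q(D, d) = -8 + (D + d)/4 = -8 + (D/4 + d/4) = -8 + D/4 + d/4)
-4233076 + q(-1966, (-11 - 6)²) = -4233076 + (-8 + (¼)*(-1966) + (-11 - 6)²/4) = -4233076 + (-8 - 983/2 + (¼)*(-17)²) = -4233076 + (-8 - 983/2 + (¼)*289) = -4233076 + (-8 - 983/2 + 289/4) = -4233076 - 1709/4 = -16934013/4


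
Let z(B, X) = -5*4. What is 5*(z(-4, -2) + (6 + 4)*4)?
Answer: 100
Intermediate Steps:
z(B, X) = -20
5*(z(-4, -2) + (6 + 4)*4) = 5*(-20 + (6 + 4)*4) = 5*(-20 + 10*4) = 5*(-20 + 40) = 5*20 = 100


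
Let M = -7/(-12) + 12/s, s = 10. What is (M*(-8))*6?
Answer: -428/5 ≈ -85.600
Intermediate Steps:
M = 107/60 (M = -7/(-12) + 12/10 = -7*(-1/12) + 12*(1/10) = 7/12 + 6/5 = 107/60 ≈ 1.7833)
(M*(-8))*6 = ((107/60)*(-8))*6 = -214/15*6 = -428/5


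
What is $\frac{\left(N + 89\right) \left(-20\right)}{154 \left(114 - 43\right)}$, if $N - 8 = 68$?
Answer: $- \frac{150}{497} \approx -0.30181$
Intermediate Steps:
$N = 76$ ($N = 8 + 68 = 76$)
$\frac{\left(N + 89\right) \left(-20\right)}{154 \left(114 - 43\right)} = \frac{\left(76 + 89\right) \left(-20\right)}{154 \left(114 - 43\right)} = \frac{165 \left(-20\right)}{154 \cdot 71} = - \frac{3300}{10934} = \left(-3300\right) \frac{1}{10934} = - \frac{150}{497}$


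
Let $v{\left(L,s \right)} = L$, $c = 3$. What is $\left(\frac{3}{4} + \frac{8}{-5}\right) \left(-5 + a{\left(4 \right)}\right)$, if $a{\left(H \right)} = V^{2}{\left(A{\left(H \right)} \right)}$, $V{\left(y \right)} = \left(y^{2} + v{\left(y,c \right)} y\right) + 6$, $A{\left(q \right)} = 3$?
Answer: $- \frac{9707}{20} \approx -485.35$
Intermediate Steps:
$V{\left(y \right)} = 6 + 2 y^{2}$ ($V{\left(y \right)} = \left(y^{2} + y y\right) + 6 = \left(y^{2} + y^{2}\right) + 6 = 2 y^{2} + 6 = 6 + 2 y^{2}$)
$a{\left(H \right)} = 576$ ($a{\left(H \right)} = \left(6 + 2 \cdot 3^{2}\right)^{2} = \left(6 + 2 \cdot 9\right)^{2} = \left(6 + 18\right)^{2} = 24^{2} = 576$)
$\left(\frac{3}{4} + \frac{8}{-5}\right) \left(-5 + a{\left(4 \right)}\right) = \left(\frac{3}{4} + \frac{8}{-5}\right) \left(-5 + 576\right) = \left(3 \cdot \frac{1}{4} + 8 \left(- \frac{1}{5}\right)\right) 571 = \left(\frac{3}{4} - \frac{8}{5}\right) 571 = \left(- \frac{17}{20}\right) 571 = - \frac{9707}{20}$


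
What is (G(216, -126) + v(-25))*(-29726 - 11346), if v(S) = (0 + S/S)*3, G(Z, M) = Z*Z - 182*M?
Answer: -2858241552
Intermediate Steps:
G(Z, M) = Z² - 182*M
v(S) = 3 (v(S) = (0 + 1)*3 = 1*3 = 3)
(G(216, -126) + v(-25))*(-29726 - 11346) = ((216² - 182*(-126)) + 3)*(-29726 - 11346) = ((46656 + 22932) + 3)*(-41072) = (69588 + 3)*(-41072) = 69591*(-41072) = -2858241552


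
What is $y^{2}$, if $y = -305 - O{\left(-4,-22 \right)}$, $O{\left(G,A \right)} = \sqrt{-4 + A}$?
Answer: $\left(305 + i \sqrt{26}\right)^{2} \approx 92999.0 + 3110.4 i$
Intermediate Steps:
$y = -305 - i \sqrt{26}$ ($y = -305 - \sqrt{-4 - 22} = -305 - \sqrt{-26} = -305 - i \sqrt{26} \approx -305.0 - 5.099 i$)
$y^{2} = \left(-305 - i \sqrt{26}\right)^{2}$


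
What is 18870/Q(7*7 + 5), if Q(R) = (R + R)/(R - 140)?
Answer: -135235/9 ≈ -15026.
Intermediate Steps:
Q(R) = 2*R/(-140 + R) (Q(R) = (2*R)/(-140 + R) = 2*R/(-140 + R))
18870/Q(7*7 + 5) = 18870/((2*(7*7 + 5)/(-140 + (7*7 + 5)))) = 18870/((2*(49 + 5)/(-140 + (49 + 5)))) = 18870/((2*54/(-140 + 54))) = 18870/((2*54/(-86))) = 18870/((2*54*(-1/86))) = 18870/(-54/43) = 18870*(-43/54) = -135235/9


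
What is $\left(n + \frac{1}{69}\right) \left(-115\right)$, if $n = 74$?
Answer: $- \frac{25535}{3} \approx -8511.7$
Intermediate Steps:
$\left(n + \frac{1}{69}\right) \left(-115\right) = \left(74 + \frac{1}{69}\right) \left(-115\right) = \frac{5107}{69} \left(-115\right) = - \frac{25535}{3}$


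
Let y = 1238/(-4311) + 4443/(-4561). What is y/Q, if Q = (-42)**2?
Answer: -24800291/34684598844 ≈ -0.00071502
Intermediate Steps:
Q = 1764
y = -24800291/19662471 (y = 1238*(-1/4311) + 4443*(-1/4561) = -1238/4311 - 4443/4561 = -24800291/19662471 ≈ -1.2613)
y/Q = -24800291/19662471/1764 = -24800291/19662471*1/1764 = -24800291/34684598844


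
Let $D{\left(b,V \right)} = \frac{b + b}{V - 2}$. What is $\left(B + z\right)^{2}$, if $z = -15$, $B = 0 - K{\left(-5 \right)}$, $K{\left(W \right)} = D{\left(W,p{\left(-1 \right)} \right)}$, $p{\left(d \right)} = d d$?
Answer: $625$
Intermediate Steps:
$p{\left(d \right)} = d^{2}$
$D{\left(b,V \right)} = \frac{2 b}{-2 + V}$
$K{\left(W \right)} = - 2 W$ ($K{\left(W \right)} = \frac{2 W}{-2 + \left(-1\right)^{2}} = \frac{2 W}{-2 + 1} = \frac{2 W}{-1} = 2 W \left(-1\right) = - 2 W$)
$B = -10$ ($B = 0 - \left(-2\right) \left(-5\right) = 0 - 10 = -10$)
$\left(B + z\right)^{2} = \left(-10 - 15\right)^{2} = \left(-25\right)^{2} = 625$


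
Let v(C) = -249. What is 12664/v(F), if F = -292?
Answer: -12664/249 ≈ -50.859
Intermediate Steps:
12664/v(F) = 12664/(-249) = 12664*(-1/249) = -12664/249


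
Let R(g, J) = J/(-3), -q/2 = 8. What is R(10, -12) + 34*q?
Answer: -540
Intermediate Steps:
q = -16 (q = -2*8 = -16)
R(g, J) = -J/3 (R(g, J) = J*(-1/3) = -J/3)
R(10, -12) + 34*q = -1/3*(-12) + 34*(-16) = 4 - 544 = -540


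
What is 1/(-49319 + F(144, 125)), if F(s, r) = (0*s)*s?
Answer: -1/49319 ≈ -2.0276e-5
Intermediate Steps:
F(s, r) = 0 (F(s, r) = 0*s = 0)
1/(-49319 + F(144, 125)) = 1/(-49319 + 0) = 1/(-49319) = -1/49319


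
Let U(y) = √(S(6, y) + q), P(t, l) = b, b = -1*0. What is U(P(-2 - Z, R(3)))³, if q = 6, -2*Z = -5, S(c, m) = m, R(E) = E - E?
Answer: 6*√6 ≈ 14.697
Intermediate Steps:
R(E) = 0
Z = 5/2 (Z = -½*(-5) = 5/2 ≈ 2.5000)
b = 0
P(t, l) = 0
U(y) = √(6 + y) (U(y) = √(y + 6) = √(6 + y))
U(P(-2 - Z, R(3)))³ = (√(6 + 0))³ = (√6)³ = 6*√6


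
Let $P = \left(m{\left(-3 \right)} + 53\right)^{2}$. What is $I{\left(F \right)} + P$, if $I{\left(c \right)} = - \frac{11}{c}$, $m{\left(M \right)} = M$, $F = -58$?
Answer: $\frac{145011}{58} \approx 2500.2$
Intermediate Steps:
$P = 2500$ ($P = \left(-3 + 53\right)^{2} = 50^{2} = 2500$)
$I{\left(F \right)} + P = - \frac{11}{-58} + 2500 = \left(-11\right) \left(- \frac{1}{58}\right) + 2500 = \frac{11}{58} + 2500 = \frac{145011}{58}$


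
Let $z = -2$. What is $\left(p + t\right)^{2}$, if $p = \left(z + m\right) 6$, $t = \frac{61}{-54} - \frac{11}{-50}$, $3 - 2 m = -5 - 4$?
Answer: $\frac{242923396}{455625} \approx 533.17$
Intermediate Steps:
$m = 6$ ($m = \frac{3}{2} - \frac{-5 - 4}{2} = \frac{3}{2} - - \frac{9}{2} = \frac{3}{2} + \frac{9}{2} = 6$)
$t = - \frac{614}{675}$ ($t = 61 \left(- \frac{1}{54}\right) - - \frac{11}{50} = - \frac{61}{54} + \frac{11}{50} = - \frac{614}{675} \approx -0.90963$)
$p = 24$ ($p = \left(-2 + 6\right) 6 = 4 \cdot 6 = 24$)
$\left(p + t\right)^{2} = \left(24 - \frac{614}{675}\right)^{2} = \left(\frac{15586}{675}\right)^{2} = \frac{242923396}{455625}$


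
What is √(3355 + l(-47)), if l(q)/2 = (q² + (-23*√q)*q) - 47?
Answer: √(7679 + 2162*I*√47) ≈ 110.39 + 67.134*I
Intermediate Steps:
l(q) = -94 - 46*q^(3/2) + 2*q² (l(q) = 2*((q² + (-23*√q)*q) - 47) = 2*((q² - 23*q^(3/2)) - 47) = 2*(-47 + q² - 23*q^(3/2)) = -94 - 46*q^(3/2) + 2*q²)
√(3355 + l(-47)) = √(3355 + (-94 - (-2162)*I*√47 + 2*(-47)²)) = √(3355 + (-94 - (-2162)*I*√47 + 2*2209)) = √(3355 + (-94 + 2162*I*√47 + 4418)) = √(3355 + (4324 + 2162*I*√47)) = √(7679 + 2162*I*√47)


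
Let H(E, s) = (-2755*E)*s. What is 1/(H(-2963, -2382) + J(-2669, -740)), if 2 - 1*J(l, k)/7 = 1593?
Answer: -1/19444431967 ≈ -5.1429e-11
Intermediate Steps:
J(l, k) = -11137 (J(l, k) = 14 - 7*1593 = 14 - 11151 = -11137)
H(E, s) = -2755*E*s
1/(H(-2963, -2382) + J(-2669, -740)) = 1/(-2755*(-2963)*(-2382) - 11137) = 1/(-19444420830 - 11137) = 1/(-19444431967) = -1/19444431967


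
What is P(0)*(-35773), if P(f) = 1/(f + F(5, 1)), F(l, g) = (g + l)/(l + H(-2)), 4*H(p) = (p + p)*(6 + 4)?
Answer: 178865/6 ≈ 29811.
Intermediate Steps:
H(p) = 5*p (H(p) = ((p + p)*(6 + 4))/4 = ((2*p)*10)/4 = (20*p)/4 = 5*p)
F(l, g) = (g + l)/(-10 + l) (F(l, g) = (g + l)/(l + 5*(-2)) = (g + l)/(l - 10) = (g + l)/(-10 + l))
P(f) = 1/(-6/5 + f) (P(f) = 1/(f + (1 + 5)/(-10 + 5)) = 1/(f + 6/(-5)) = 1/(f - 1/5*6) = 1/(f - 6/5) = 1/(-6/5 + f))
P(0)*(-35773) = (5/(-6 + 5*0))*(-35773) = (5/(-6 + 0))*(-35773) = (5/(-6))*(-35773) = (5*(-1/6))*(-35773) = -5/6*(-35773) = 178865/6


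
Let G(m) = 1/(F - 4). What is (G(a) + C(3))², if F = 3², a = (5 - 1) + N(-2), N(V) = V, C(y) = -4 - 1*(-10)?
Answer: 961/25 ≈ 38.440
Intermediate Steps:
C(y) = 6 (C(y) = -4 + 10 = 6)
a = 2 (a = (5 - 1) - 2 = 4 - 2 = 2)
F = 9
G(m) = ⅕ (G(m) = 1/(9 - 4) = 1/5 = ⅕)
(G(a) + C(3))² = (⅕ + 6)² = (31/5)² = 961/25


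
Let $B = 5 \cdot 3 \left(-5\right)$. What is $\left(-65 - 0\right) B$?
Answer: $4875$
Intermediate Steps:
$B = -75$ ($B = 15 \left(-5\right) = -75$)
$\left(-65 - 0\right) B = \left(-65 - 0\right) \left(-75\right) = \left(-65 + 0\right) \left(-75\right) = \left(-65\right) \left(-75\right) = 4875$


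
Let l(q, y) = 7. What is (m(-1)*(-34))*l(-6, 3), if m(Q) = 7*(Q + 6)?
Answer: -8330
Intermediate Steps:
m(Q) = 42 + 7*Q (m(Q) = 7*(6 + Q) = 42 + 7*Q)
(m(-1)*(-34))*l(-6, 3) = ((42 + 7*(-1))*(-34))*7 = ((42 - 7)*(-34))*7 = (35*(-34))*7 = -1190*7 = -8330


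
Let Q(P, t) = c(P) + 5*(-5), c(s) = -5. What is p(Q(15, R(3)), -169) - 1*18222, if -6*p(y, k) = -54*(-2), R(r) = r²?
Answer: -18240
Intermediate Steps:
Q(P, t) = -30 (Q(P, t) = -5 + 5*(-5) = -5 - 25 = -30)
p(y, k) = -18 (p(y, k) = -(-9)*(-2) = -⅙*108 = -18)
p(Q(15, R(3)), -169) - 1*18222 = -18 - 1*18222 = -18 - 18222 = -18240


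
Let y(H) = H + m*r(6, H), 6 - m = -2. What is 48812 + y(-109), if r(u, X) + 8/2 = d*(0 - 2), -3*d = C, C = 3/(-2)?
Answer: 48663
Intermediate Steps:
m = 8 (m = 6 - 1*(-2) = 6 + 2 = 8)
C = -3/2 (C = 3*(-½) = -3/2 ≈ -1.5000)
d = ½ (d = -⅓*(-3/2) = ½ ≈ 0.50000)
r(u, X) = -5 (r(u, X) = -4 + (0 - 2)/2 = -4 + (½)*(-2) = -4 - 1 = -5)
y(H) = -40 + H (y(H) = H + 8*(-5) = H - 40 = -40 + H)
48812 + y(-109) = 48812 + (-40 - 109) = 48812 - 149 = 48663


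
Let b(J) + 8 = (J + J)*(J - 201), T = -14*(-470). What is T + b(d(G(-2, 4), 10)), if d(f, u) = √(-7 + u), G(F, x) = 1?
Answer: 6578 - 402*√3 ≈ 5881.7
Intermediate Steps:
T = 6580
b(J) = -8 + 2*J*(-201 + J) (b(J) = -8 + (J + J)*(J - 201) = -8 + (2*J)*(-201 + J) = -8 + 2*J*(-201 + J))
T + b(d(G(-2, 4), 10)) = 6580 + (-8 - 402*√(-7 + 10) + 2*(√(-7 + 10))²) = 6580 + (-8 - 402*√3 + 2*(√3)²) = 6580 + (-8 - 402*√3 + 2*3) = 6580 + (-8 - 402*√3 + 6) = 6580 + (-2 - 402*√3) = 6578 - 402*√3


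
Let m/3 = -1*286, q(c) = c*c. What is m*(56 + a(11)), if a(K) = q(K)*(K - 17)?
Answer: 574860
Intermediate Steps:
q(c) = c**2
m = -858 (m = 3*(-1*286) = 3*(-286) = -858)
a(K) = K**2*(-17 + K) (a(K) = K**2*(K - 17) = K**2*(-17 + K))
m*(56 + a(11)) = -858*(56 + 11**2*(-17 + 11)) = -858*(56 + 121*(-6)) = -858*(56 - 726) = -858*(-670) = 574860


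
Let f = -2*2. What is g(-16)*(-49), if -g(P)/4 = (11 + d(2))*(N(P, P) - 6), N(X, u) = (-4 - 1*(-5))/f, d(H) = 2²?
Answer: -18375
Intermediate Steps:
d(H) = 4
f = -4
N(X, u) = -¼ (N(X, u) = (-4 - 1*(-5))/(-4) = (-4 + 5)*(-¼) = 1*(-¼) = -¼)
g(P) = 375 (g(P) = -4*(11 + 4)*(-¼ - 6) = -60*(-25)/4 = -4*(-375/4) = 375)
g(-16)*(-49) = 375*(-49) = -18375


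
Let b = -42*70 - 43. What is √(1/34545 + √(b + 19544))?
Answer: √(705 + 24354225*√16561)/4935 ≈ 11.344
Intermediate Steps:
b = -2983 (b = -2940 - 43 = -2983)
√(1/34545 + √(b + 19544)) = √(1/34545 + √(-2983 + 19544)) = √(1/34545 + √16561)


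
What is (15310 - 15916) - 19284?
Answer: -19890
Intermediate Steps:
(15310 - 15916) - 19284 = -606 - 19284 = -19890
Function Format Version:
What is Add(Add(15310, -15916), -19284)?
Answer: -19890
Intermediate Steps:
Add(Add(15310, -15916), -19284) = Add(-606, -19284) = -19890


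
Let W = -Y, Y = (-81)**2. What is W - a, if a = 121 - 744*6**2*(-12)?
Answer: -328090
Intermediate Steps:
Y = 6561
W = -6561 (W = -1*6561 = -6561)
a = 321529 (a = 121 - 26784*(-12) = 121 - 744*(-432) = 121 + 321408 = 321529)
W - a = -6561 - 1*321529 = -6561 - 321529 = -328090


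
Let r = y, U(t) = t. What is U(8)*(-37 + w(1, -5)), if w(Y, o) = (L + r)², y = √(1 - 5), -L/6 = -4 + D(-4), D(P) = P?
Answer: 18104 + 1536*I ≈ 18104.0 + 1536.0*I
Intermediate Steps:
L = 48 (L = -6*(-4 - 4) = -6*(-8) = 48)
y = 2*I (y = √(-4) = 2*I ≈ 2.0*I)
r = 2*I ≈ 2.0*I
w(Y, o) = (48 + 2*I)²
U(8)*(-37 + w(1, -5)) = 8*(-37 + (2300 + 192*I)) = 8*(2263 + 192*I) = 18104 + 1536*I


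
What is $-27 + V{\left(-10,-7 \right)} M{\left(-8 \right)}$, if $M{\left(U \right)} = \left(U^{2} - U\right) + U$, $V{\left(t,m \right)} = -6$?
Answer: $-411$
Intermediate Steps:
$M{\left(U \right)} = U^{2}$
$-27 + V{\left(-10,-7 \right)} M{\left(-8 \right)} = -27 - 6 \left(-8\right)^{2} = -27 - 384 = -411$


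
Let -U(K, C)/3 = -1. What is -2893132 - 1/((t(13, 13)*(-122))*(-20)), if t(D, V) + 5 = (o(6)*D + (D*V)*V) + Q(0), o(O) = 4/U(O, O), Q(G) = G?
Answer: -46788656506243/16172320 ≈ -2.8931e+6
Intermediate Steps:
U(K, C) = 3 (U(K, C) = -3*(-1) = 3)
o(O) = 4/3
t(D, V) = -5 + 4*D/3 + D*V² (t(D, V) = -5 + ((4*D/3 + (D*V)*V) + 0) = -5 + ((4*D/3 + D*V²) + 0) = -5 + (4*D/3 + D*V²) = -5 + 4*D/3 + D*V²)
-2893132 - 1/((t(13, 13)*(-122))*(-20)) = -2893132 - 1/(((-5 + (4/3)*13 + 13*13²)*(-122))*(-20)) = -2893132 - 1/(((-5 + 52/3 + 13*169)*(-122))*(-20)) = -2893132 - 1/(((-5 + 52/3 + 2197)*(-122))*(-20)) = -2893132 - 1/(((6628/3)*(-122))*(-20)) = -2893132 - 1/((-808616/3*(-20))) = -2893132 - 1/16172320/3 = -2893132 - 1*3/16172320 = -2893132 - 3/16172320 = -46788656506243/16172320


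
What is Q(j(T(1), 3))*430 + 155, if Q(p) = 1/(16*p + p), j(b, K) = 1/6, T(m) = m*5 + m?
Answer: 5215/17 ≈ 306.76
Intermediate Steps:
T(m) = 6*m (T(m) = 5*m + m = 6*m)
j(b, K) = ⅙
Q(p) = 1/(17*p)
Q(j(T(1), 3))*430 + 155 = (1/(17*(⅙)))*430 + 155 = ((1/17)*6)*430 + 155 = (6/17)*430 + 155 = 2580/17 + 155 = 5215/17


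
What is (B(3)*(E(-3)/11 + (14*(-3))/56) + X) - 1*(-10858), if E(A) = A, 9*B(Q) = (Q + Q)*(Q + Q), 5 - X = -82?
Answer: 120350/11 ≈ 10941.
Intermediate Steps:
X = 87 (X = 5 - 1*(-82) = 5 + 82 = 87)
B(Q) = 4*Q²/9 (B(Q) = ((Q + Q)*(Q + Q))/9 = ((2*Q)*(2*Q))/9 = (4*Q²)/9 = 4*Q²/9)
(B(3)*(E(-3)/11 + (14*(-3))/56) + X) - 1*(-10858) = (((4/9)*3²)*(-3/11 + (14*(-3))/56) + 87) - 1*(-10858) = (((4/9)*9)*(-3*1/11 - 42*1/56) + 87) + 10858 = (4*(-3/11 - ¾) + 87) + 10858 = (4*(-45/44) + 87) + 10858 = (-45/11 + 87) + 10858 = 912/11 + 10858 = 120350/11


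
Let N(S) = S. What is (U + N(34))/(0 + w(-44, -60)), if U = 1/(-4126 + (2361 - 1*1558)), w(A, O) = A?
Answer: -10271/13292 ≈ -0.77272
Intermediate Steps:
U = -1/3323 (U = 1/(-4126 + (2361 - 1558)) = 1/(-4126 + 803) = 1/(-3323) = -1/3323 ≈ -0.00030093)
(U + N(34))/(0 + w(-44, -60)) = (-1/3323 + 34)/(0 - 44) = (112981/3323)/(-44) = (112981/3323)*(-1/44) = -10271/13292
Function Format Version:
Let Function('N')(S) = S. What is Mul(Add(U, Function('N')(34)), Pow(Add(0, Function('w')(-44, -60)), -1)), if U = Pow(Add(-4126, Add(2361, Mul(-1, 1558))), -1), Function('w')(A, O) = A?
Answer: Rational(-10271, 13292) ≈ -0.77272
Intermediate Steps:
U = Rational(-1, 3323) (U = Pow(Add(-4126, Add(2361, -1558)), -1) = Pow(Add(-4126, 803), -1) = Pow(-3323, -1) = Rational(-1, 3323) ≈ -0.00030093)
Mul(Add(U, Function('N')(34)), Pow(Add(0, Function('w')(-44, -60)), -1)) = Mul(Add(Rational(-1, 3323), 34), Pow(Add(0, -44), -1)) = Mul(Rational(112981, 3323), Pow(-44, -1)) = Mul(Rational(112981, 3323), Rational(-1, 44)) = Rational(-10271, 13292)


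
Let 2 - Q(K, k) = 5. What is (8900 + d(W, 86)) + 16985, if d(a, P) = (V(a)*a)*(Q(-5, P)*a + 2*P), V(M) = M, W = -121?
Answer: 7858820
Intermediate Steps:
Q(K, k) = -3 (Q(K, k) = 2 - 1*5 = 2 - 5 = -3)
d(a, P) = a²*(-3*a + 2*P) (d(a, P) = (a*a)*(-3*a + 2*P) = a²*(-3*a + 2*P))
(8900 + d(W, 86)) + 16985 = (8900 + (-121)²*(-3*(-121) + 2*86)) + 16985 = (8900 + 14641*(363 + 172)) + 16985 = (8900 + 14641*535) + 16985 = (8900 + 7832935) + 16985 = 7841835 + 16985 = 7858820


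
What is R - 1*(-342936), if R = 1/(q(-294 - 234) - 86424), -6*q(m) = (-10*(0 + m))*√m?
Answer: 112568613052463/328249624 + 55*I*√33/123093609 ≈ 3.4294e+5 + 2.5668e-6*I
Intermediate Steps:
q(m) = 5*m^(3/2)/3 (q(m) = -(-10*(0 + m))*√m/6 = -(-10*m)*√m/6 = -(-5)*m^(3/2)/3 = 5*m^(3/2)/3)
R = 1/(-86424 - 3520*I*√33) (R = 1/(5*(-294 - 234)^(3/2)/3 - 86424) = 1/(5*(-528)^(3/2)/3 - 86424) = 1/(5*(-2112*I*√33)/3 - 86424) = 1/(-3520*I*√33 - 86424) = 1/(-86424 - 3520*I*√33) ≈ -1.097e-5 + 2.5668e-6*I)
R - 1*(-342936) = I/(8*(-10803*I + 440*√33)) - 1*(-342936) = I/(8*(-10803*I + 440*√33)) + 342936 = 342936 + I/(8*(-10803*I + 440*√33))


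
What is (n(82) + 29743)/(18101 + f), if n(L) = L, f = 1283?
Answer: 29825/19384 ≈ 1.5386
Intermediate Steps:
(n(82) + 29743)/(18101 + f) = (82 + 29743)/(18101 + 1283) = 29825/19384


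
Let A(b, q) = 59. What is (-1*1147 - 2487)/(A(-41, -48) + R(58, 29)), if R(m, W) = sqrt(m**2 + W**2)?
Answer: 107203/362 - 52693*sqrt(5)/362 ≈ -29.343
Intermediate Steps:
R(m, W) = sqrt(W**2 + m**2)
(-1*1147 - 2487)/(A(-41, -48) + R(58, 29)) = (-1*1147 - 2487)/(59 + sqrt(29**2 + 58**2)) = (-1147 - 2487)/(59 + sqrt(841 + 3364)) = -3634/(59 + sqrt(4205)) = -3634/(59 + 29*sqrt(5))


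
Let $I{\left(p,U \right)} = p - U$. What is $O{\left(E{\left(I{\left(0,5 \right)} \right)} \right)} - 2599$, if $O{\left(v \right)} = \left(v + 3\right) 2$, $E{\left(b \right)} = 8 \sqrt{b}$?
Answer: $-2593 + 16 i \sqrt{5} \approx -2593.0 + 35.777 i$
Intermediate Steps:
$O{\left(v \right)} = 6 + 2 v$ ($O{\left(v \right)} = \left(3 + v\right) 2 = 6 + 2 v$)
$O{\left(E{\left(I{\left(0,5 \right)} \right)} \right)} - 2599 = \left(6 + 2 \cdot 8 \sqrt{0 - 5}\right) - 2599 = \left(6 + 2 \cdot 8 \sqrt{-5}\right) - 2599 = \left(6 + 2 \cdot 8 i \sqrt{5}\right) - 2599 = \left(6 + 16 i \sqrt{5}\right) - 2599 = -2593 + 16 i \sqrt{5}$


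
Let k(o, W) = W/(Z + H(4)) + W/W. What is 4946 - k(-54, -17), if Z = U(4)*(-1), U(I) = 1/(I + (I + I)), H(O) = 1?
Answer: 54599/11 ≈ 4963.5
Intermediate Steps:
U(I) = 1/(3*I) (U(I) = 1/(I + 2*I) = 1/(3*I))
Z = -1/12 (Z = ((1/3)/4)*(-1) = ((1/3)*(1/4))*(-1) = (1/12)*(-1) = -1/12 ≈ -0.083333)
k(o, W) = 1 + 12*W/11 (k(o, W) = W/(-1/12 + 1) + W/W = W/(11/12) + 1 = W*(12/11) + 1 = 12*W/11 + 1 = 1 + 12*W/11)
4946 - k(-54, -17) = 4946 - (1 + (12/11)*(-17)) = 4946 - (1 - 204/11) = 4946 - 1*(-193/11) = 4946 + 193/11 = 54599/11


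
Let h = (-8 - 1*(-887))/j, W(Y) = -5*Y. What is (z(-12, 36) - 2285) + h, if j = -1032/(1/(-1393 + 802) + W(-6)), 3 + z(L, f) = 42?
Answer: -461815381/203304 ≈ -2271.6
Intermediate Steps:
z(L, f) = 39 (z(L, f) = -3 + 42 = 39)
j = -609912/17729 (j = -1032/(1/(-1393 + 802) - 5*(-6)) = -1032/(1/(-591) + 30) = -1032/(-1/591 + 30) = -1032/17729/591 = -1032*591/17729 = -609912/17729 ≈ -34.402)
h = -5194597/203304 (h = (-8 - 1*(-887))/(-609912/17729) = (-8 + 887)*(-17729/609912) = 879*(-17729/609912) = -5194597/203304 ≈ -25.551)
(z(-12, 36) - 2285) + h = (39 - 2285) - 5194597/203304 = -2246 - 5194597/203304 = -461815381/203304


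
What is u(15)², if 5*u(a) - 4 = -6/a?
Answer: 324/625 ≈ 0.51840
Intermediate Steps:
u(a) = ⅘ - 6/(5*a) (u(a) = ⅘ + (-6/a)/5 = ⅘ - 6/(5*a))
u(15)² = ((⅖)*(-3 + 2*15)/15)² = ((⅖)*(1/15)*(-3 + 30))² = ((⅖)*(1/15)*27)² = (18/25)² = 324/625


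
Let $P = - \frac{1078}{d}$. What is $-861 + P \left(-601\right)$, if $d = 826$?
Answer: $- \frac{4522}{59} \approx -76.644$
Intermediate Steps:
$P = - \frac{77}{59}$ ($P = - \frac{1078}{826} = \left(-1078\right) \frac{1}{826} = - \frac{77}{59} \approx -1.3051$)
$-861 + P \left(-601\right) = -861 - - \frac{46277}{59} = -861 + \frac{46277}{59} = - \frac{4522}{59}$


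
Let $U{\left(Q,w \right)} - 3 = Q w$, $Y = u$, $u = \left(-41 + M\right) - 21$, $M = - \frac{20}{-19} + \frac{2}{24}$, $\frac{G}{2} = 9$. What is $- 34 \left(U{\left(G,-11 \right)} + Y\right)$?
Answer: $\frac{991729}{114} \approx 8699.4$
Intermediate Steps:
$G = 18$ ($G = 2 \cdot 9 = 18$)
$M = \frac{259}{228}$ ($M = \left(-20\right) \left(- \frac{1}{19}\right) + 2 \cdot \frac{1}{24} = \frac{20}{19} + \frac{1}{12} = \frac{259}{228} \approx 1.136$)
$u = - \frac{13877}{228}$ ($u = \left(-41 + \frac{259}{228}\right) - 21 = - \frac{9089}{228} - 21 = - \frac{13877}{228} \approx -60.864$)
$Y = - \frac{13877}{228} \approx -60.864$
$U{\left(Q,w \right)} = 3 + Q w$
$- 34 \left(U{\left(G,-11 \right)} + Y\right) = - 34 \left(\left(3 + 18 \left(-11\right)\right) - \frac{13877}{228}\right) = - 34 \left(\left(3 - 198\right) - \frac{13877}{228}\right) = - 34 \left(-195 - \frac{13877}{228}\right) = \left(-34\right) \left(- \frac{58337}{228}\right) = \frac{991729}{114}$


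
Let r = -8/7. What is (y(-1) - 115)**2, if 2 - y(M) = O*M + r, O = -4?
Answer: 657721/49 ≈ 13423.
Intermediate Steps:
r = -8/7 (r = -8*1/7 = -8/7 ≈ -1.1429)
y(M) = 22/7 + 4*M (y(M) = 2 - (-4*M - 8/7) = 2 - (-8/7 - 4*M) = 2 + (8/7 + 4*M) = 22/7 + 4*M)
(y(-1) - 115)**2 = ((22/7 + 4*(-1)) - 115)**2 = ((22/7 - 4) - 115)**2 = (-6/7 - 115)**2 = (-811/7)**2 = 657721/49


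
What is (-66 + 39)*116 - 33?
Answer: -3165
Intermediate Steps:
(-66 + 39)*116 - 33 = -27*116 - 33 = -3132 - 33 = -3165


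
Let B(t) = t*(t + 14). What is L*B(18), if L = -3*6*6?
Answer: -62208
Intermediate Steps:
L = -108 (L = -18*6 = -108)
B(t) = t*(14 + t)
L*B(18) = -1944*(14 + 18) = -1944*32 = -108*576 = -62208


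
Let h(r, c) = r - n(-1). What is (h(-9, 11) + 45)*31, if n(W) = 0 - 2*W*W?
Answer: 1178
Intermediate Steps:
n(W) = -2*W**2 (n(W) = 0 - 2*W**2 = -2*W**2)
h(r, c) = 2 + r (h(r, c) = r - (-2)*(-1)**2 = r - (-2) = r - 1*(-2) = r + 2 = 2 + r)
(h(-9, 11) + 45)*31 = ((2 - 9) + 45)*31 = (-7 + 45)*31 = 38*31 = 1178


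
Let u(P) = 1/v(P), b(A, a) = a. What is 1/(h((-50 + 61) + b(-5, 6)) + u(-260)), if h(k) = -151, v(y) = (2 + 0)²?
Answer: -4/603 ≈ -0.0066335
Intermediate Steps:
v(y) = 4 (v(y) = 2² = 4)
u(P) = ¼ (u(P) = 1/4 = ¼)
1/(h((-50 + 61) + b(-5, 6)) + u(-260)) = 1/(-151 + ¼) = 1/(-603/4) = -4/603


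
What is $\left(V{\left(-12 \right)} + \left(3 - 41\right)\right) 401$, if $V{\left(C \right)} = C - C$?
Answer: $-15238$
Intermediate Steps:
$V{\left(C \right)} = 0$
$\left(V{\left(-12 \right)} + \left(3 - 41\right)\right) 401 = \left(0 + \left(3 - 41\right)\right) 401 = \left(0 - 38\right) 401 = \left(-38\right) 401 = -15238$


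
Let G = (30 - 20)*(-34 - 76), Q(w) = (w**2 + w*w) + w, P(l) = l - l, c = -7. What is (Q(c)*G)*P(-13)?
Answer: 0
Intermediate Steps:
P(l) = 0
Q(w) = w + 2*w**2 (Q(w) = (w**2 + w**2) + w = 2*w**2 + w = w + 2*w**2)
G = -1100 (G = 10*(-110) = -1100)
(Q(c)*G)*P(-13) = (-7*(1 + 2*(-7))*(-1100))*0 = (-7*(1 - 14)*(-1100))*0 = (-7*(-13)*(-1100))*0 = (91*(-1100))*0 = -100100*0 = 0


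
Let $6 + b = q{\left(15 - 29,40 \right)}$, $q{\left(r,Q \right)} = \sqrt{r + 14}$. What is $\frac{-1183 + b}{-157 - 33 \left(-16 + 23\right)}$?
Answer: $\frac{1189}{388} \approx 3.0644$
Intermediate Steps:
$q{\left(r,Q \right)} = \sqrt{14 + r}$
$b = -6$ ($b = -6 + \sqrt{14 + \left(15 - 29\right)} = -6 + \sqrt{14 - 14} = -6 + \sqrt{0} = -6 + 0 = -6$)
$\frac{-1183 + b}{-157 - 33 \left(-16 + 23\right)} = \frac{-1183 - 6}{-157 - 33 \left(-16 + 23\right)} = - \frac{1189}{-157 - 231} = - \frac{1189}{-388} = \left(-1189\right) \left(- \frac{1}{388}\right) = \frac{1189}{388}$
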